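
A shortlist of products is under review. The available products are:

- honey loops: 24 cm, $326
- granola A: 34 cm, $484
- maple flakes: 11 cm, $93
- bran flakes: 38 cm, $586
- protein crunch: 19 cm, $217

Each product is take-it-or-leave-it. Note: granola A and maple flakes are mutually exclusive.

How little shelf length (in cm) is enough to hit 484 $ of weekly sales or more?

Look for the lowest-shelf combination reaching 484.
granola A reaches 484 using 34 cm.
Any bundle with less than 34 cm falls short of 484.

34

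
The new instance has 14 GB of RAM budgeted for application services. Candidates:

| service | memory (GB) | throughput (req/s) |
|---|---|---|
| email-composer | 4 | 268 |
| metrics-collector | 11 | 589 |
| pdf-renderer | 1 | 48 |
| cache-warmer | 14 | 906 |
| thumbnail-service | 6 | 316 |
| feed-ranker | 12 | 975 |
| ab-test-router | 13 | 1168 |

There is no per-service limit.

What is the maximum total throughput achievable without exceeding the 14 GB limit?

Density check — ab-test-router 89.85, feed-ranker 81.25, email-composer 67.00 are the best per GB.
Best packing: pdf-renderer + ab-test-router — 14 GB, 1216 total.
Nothing else within 14 GB beats 1216.

1216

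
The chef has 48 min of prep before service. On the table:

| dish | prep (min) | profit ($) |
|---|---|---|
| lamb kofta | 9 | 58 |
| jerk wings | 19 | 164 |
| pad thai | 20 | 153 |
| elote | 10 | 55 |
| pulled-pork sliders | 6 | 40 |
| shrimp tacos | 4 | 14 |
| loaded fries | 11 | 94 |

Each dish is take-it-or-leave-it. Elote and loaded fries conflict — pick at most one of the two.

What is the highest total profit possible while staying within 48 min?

By profit per min: jerk wings 8.63, loaded fries 8.55, pad thai 7.65, pulled-pork sliders 6.67 lead.
The ratio heuristic lands on lamb kofta + jerk wings + pulled-pork sliders + loaded fries (356) but leaves 3 min idle.
The 17 min tied up in pulled-pork sliders and loaded fries is better spent on pad thai — total rises to 375 (48 min).
Runner-up jerk wings + pad thai + pulled-pork sliders tops out at 357.

375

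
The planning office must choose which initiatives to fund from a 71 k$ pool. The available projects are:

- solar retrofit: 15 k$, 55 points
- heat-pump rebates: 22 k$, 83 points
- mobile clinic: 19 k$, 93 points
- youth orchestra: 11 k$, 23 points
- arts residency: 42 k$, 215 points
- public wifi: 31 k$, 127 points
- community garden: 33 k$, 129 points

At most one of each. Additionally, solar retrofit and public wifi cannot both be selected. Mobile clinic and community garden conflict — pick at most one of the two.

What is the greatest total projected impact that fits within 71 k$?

308

Taking mobile clinic + arts residency: 61 k$ used, 308 in projected impact.
Runner-up heat-pump rebates + arts residency tops out at 298.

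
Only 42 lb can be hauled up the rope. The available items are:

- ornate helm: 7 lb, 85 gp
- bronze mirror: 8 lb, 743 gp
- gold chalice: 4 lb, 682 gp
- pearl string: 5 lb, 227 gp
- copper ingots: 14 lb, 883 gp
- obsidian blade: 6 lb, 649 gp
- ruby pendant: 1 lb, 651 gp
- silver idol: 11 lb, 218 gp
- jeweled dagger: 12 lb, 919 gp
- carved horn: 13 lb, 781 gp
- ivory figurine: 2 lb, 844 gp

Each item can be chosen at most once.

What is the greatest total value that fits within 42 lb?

4722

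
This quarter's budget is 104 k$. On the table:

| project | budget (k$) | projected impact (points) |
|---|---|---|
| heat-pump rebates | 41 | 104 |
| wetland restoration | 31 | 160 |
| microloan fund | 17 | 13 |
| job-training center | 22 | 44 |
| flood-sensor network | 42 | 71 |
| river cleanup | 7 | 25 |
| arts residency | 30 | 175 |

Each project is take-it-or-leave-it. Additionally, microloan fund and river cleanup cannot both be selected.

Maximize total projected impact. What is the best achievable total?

Taking the top-ratio projects first gives wetland restoration + job-training center + river cleanup + arts residency for 404 (90 k$).
Dropping job-training center and river cleanup frees 29 k$; slotting in heat-pump rebates (41 k$) lifts the total to 439 at 102 k$.
Nothing else feasible within 104 k$ beats 439.

439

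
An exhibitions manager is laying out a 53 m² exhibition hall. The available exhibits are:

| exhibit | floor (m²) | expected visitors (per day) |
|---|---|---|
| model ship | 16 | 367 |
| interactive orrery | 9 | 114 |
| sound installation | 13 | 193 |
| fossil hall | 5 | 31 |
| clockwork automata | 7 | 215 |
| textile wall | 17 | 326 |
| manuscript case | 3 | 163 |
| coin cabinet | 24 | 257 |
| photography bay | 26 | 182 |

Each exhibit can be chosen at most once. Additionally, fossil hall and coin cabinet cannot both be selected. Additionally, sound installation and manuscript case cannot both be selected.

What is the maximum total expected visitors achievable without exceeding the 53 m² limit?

1185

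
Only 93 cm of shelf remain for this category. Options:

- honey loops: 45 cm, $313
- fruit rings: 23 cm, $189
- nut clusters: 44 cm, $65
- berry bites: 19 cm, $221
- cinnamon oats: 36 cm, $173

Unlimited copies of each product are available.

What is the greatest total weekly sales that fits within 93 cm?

884

By weekly sales per cm: berry bites 11.63, fruit rings 8.22, honey loops 6.96 lead.
The ratio ordering already packs tightly: 4×berry bites, 76 cm, 884.
That's the maximum — no swap from here does better than 884.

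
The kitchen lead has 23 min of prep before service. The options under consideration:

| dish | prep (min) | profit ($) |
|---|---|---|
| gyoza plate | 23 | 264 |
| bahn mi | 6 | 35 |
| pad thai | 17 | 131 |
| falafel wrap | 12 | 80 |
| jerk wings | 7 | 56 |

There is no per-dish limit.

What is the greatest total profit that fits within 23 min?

264

Best packing: gyoza plate — 23 min, 264 total.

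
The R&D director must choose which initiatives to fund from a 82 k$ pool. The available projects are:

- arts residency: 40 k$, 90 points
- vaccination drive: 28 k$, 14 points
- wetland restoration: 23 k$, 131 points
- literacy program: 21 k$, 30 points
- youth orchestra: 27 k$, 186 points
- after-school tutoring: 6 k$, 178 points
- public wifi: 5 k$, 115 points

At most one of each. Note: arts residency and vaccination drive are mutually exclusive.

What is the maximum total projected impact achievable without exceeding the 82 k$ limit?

640

Density check — after-school tutoring 29.67, public wifi 23.00, youth orchestra 6.89, wetland restoration 5.70 are the best per k$.
The ratio ordering already packs tightly: wetland restoration + literacy program + youth orchestra + after-school tutoring + public wifi, 82 k$, 640.
Runner-up wetland restoration + youth orchestra + after-school tutoring + public wifi tops out at 610.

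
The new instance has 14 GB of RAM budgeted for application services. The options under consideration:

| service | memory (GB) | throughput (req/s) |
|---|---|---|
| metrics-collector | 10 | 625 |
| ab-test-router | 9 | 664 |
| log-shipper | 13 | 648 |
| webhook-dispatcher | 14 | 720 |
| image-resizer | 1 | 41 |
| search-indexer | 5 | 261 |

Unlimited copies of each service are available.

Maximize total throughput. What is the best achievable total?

Taking ab-test-router + search-indexer: 14 GB used, 925 in throughput.
Nothing else within 14 GB beats 925.

925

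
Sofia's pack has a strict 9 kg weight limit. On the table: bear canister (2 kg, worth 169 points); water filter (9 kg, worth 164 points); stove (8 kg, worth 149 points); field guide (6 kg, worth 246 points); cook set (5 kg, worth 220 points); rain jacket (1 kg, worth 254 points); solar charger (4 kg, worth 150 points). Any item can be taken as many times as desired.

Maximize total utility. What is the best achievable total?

2286

By utility per kg: rain jacket 254.00, bear canister 84.50, cook set 44.00, field guide 41.00 lead.
9×rain jacket uses 9 of the 9 kg and totals 2286.
That's the maximum — no swap from here does better than 2286.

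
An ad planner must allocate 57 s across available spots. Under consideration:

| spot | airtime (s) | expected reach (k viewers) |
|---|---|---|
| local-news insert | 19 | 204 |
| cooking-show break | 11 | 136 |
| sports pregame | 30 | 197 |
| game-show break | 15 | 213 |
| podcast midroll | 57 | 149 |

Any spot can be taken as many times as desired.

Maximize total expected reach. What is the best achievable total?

775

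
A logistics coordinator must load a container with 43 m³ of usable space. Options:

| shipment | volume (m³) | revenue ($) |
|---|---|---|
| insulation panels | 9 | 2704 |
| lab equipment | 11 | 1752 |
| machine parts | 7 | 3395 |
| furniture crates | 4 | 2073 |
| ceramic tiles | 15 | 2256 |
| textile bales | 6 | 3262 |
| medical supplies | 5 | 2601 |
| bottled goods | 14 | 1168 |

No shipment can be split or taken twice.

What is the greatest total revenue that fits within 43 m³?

Taking insulation panels + lab equipment + machine parts + furniture crates + textile bales + medical supplies: 42 m³ used, 15787 in revenue.
No other feasible combination exceeds 15787.

15787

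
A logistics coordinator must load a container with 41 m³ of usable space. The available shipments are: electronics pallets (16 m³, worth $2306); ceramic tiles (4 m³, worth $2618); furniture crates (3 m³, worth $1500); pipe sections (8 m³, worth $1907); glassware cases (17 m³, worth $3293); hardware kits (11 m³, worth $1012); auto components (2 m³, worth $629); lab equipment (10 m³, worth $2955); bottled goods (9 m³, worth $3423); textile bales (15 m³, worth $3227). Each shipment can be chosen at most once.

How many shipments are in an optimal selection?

5

Best achievable revenue is 13723.
For example ceramic tiles + furniture crates + lab equipment + bottled goods + textile bales achieves it, using 41 m³.
Any selection reaching 13723 contains exactly 5 shipments.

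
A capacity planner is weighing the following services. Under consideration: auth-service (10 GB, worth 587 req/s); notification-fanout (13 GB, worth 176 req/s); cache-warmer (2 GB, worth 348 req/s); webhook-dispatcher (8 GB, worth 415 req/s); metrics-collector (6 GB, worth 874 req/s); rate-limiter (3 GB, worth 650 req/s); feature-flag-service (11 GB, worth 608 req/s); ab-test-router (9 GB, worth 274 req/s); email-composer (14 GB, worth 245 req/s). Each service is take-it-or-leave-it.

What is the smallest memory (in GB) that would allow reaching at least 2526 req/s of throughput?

27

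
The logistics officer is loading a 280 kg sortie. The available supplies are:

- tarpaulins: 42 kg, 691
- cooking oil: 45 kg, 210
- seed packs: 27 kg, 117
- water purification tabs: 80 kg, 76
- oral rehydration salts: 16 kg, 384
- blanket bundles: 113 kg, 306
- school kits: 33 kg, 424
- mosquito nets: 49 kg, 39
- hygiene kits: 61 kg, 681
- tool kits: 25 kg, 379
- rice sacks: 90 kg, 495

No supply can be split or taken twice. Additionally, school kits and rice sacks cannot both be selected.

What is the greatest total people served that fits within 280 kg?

Density check — oral rehydration salts 24.00, tarpaulins 16.45, tool kits 15.16, school kits 12.85 are the best per kg.
Best packing: tarpaulins + cooking oil + seed packs + oral rehydration salts + school kits + hygiene kits + tool kits — 249 kg, 2886 total.
Next best is tarpaulins + cooking oil + oral rehydration salts + hygiene kits + tool kits + rice sacks at 2840 (279 kg) — short by 46.

2886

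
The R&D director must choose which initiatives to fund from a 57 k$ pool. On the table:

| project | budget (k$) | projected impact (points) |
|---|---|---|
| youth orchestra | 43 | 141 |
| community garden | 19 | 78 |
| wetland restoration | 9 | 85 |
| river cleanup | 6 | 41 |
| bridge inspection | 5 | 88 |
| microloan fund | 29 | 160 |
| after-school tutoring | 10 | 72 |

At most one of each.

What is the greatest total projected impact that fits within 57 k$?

405

The ratio heuristic lands on community garden + wetland restoration + river cleanup + bridge inspection + after-school tutoring (364) but leaves 8 k$ idle.
The 25 k$ tied up in community garden and river cleanup is better spent on microloan fund — total rises to 405 (53 k$).
Next best is wetland restoration + river cleanup + bridge inspection + microloan fund at 374 (49 k$) — short by 31.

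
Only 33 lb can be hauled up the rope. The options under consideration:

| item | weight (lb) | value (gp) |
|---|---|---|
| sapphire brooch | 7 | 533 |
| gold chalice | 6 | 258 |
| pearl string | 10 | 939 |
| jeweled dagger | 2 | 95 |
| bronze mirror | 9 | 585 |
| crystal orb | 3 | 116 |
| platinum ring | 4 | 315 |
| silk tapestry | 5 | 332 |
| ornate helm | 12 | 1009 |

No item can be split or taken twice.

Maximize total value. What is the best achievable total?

2796

Ranking by ratio (value/lb): pearl string 93.90, ornate helm 84.08, platinum ring 78.75, sapphire brooch 76.14.
Best packing: sapphire brooch + pearl string + platinum ring + ornate helm — 33 lb, 2796 total.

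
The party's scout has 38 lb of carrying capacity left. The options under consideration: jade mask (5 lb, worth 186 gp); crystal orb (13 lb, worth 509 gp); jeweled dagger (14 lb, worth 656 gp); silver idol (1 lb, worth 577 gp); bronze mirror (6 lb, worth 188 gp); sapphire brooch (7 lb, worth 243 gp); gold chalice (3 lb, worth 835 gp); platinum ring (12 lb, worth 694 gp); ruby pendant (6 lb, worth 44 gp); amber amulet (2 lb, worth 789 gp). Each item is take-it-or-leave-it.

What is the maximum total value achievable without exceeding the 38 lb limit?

3739

Density check — silver idol 577.00, amber amulet 394.50, gold chalice 278.33, platinum ring 57.83 are the best per lb.
Filling by ratio: jade mask + jeweled dagger + silver idol + gold chalice + platinum ring + amber amulet for 3737, with 1 lb left unused.
Replace jade mask with bronze mirror: the trade gains 2 net, giving 3739 at 38 lb.
Every other selection either busts 38 lb or fails to beat 3739.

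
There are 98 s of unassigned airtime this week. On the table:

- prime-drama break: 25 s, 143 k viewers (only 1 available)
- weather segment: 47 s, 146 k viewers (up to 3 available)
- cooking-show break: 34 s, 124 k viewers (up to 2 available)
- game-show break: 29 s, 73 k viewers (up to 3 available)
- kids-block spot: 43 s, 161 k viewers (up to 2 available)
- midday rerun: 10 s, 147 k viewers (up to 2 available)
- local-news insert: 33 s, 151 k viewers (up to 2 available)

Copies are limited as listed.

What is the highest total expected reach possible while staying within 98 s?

606

Ranking by ratio (expected reach/s): midday rerun 14.70, prime-drama break 5.72, local-news insert 4.58.
The ratio heuristic lands on prime-drama break + 2×midday rerun + local-news insert (588) but leaves 20 s idle.
The 25 s tied up in prime-drama break is better spent on kids-block spot — total rises to 606 (96 s).
Nothing else within 98 s beats 606.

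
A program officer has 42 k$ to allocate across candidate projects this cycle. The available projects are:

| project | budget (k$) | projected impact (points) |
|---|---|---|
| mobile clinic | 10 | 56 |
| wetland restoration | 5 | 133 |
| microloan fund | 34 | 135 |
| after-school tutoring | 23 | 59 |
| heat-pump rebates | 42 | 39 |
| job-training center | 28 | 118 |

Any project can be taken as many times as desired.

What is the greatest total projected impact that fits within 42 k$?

1064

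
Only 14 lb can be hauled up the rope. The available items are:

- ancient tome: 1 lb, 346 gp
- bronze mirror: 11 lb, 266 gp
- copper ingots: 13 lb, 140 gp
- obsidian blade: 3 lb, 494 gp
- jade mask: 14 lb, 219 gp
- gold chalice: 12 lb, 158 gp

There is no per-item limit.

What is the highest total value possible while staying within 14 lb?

4844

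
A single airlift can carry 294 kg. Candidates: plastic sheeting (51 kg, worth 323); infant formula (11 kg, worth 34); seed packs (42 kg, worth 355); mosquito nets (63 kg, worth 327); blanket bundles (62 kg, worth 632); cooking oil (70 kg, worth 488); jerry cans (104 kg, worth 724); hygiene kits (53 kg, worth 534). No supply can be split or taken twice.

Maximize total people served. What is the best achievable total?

Taking the top-ratio supplies first gives plastic sheeting + infant formula + seed packs + blanket bundles + cooking oil + hygiene kits for 2366 (289 kg).
Dropping plastic sheeting and infant formula and seed packs frees 104 kg; slotting in jerry cans (104 kg) lifts the total to 2378 at 289 kg.
The spare 5 kg is too small for any remaining supply, and no exchange beats 2378.

2378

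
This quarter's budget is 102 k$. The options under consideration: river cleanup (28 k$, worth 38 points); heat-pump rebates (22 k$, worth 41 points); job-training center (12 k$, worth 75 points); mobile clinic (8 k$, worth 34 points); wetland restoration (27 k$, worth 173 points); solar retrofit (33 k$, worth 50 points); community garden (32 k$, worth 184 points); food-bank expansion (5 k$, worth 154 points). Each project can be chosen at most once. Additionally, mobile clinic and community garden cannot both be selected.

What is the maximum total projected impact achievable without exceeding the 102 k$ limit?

627

By projected impact per k$: food-bank expansion 30.80, wetland restoration 6.41, job-training center 6.25 lead.
Taking heat-pump rebates + job-training center + wetland restoration + community garden + food-bank expansion: 98 k$ used, 627 in projected impact.
Runner-up job-training center + wetland restoration + community garden + food-bank expansion tops out at 586.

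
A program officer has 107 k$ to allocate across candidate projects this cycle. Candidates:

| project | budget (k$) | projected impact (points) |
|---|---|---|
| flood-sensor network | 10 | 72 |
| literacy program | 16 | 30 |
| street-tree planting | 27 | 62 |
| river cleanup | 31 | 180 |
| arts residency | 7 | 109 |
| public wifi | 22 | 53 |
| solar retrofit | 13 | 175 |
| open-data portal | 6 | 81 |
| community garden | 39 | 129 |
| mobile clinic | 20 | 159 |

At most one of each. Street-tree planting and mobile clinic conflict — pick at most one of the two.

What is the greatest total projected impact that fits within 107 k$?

By projected impact per k$: arts residency 15.57, open-data portal 13.50, solar retrofit 13.46, mobile clinic 7.95 lead.
The ratio ordering already packs tightly: flood-sensor network + literacy program + river cleanup + arts residency + solar retrofit + open-data portal + mobile clinic, 103 k$, 806.
The closest alternative, flood-sensor network + river cleanup + arts residency + solar retrofit + open-data portal + mobile clinic, reaches only 776.

806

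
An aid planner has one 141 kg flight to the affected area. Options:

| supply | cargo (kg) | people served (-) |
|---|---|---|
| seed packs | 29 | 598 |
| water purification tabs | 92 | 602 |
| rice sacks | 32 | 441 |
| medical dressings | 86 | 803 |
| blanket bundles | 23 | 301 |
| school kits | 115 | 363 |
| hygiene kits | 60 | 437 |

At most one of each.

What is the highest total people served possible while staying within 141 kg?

1702

Taking the top-ratio supplies first gives seed packs + rice sacks + blanket bundles for 1340 (84 kg).
The 32 kg tied up in rice sacks is better spent on medical dressings — total rises to 1702 (138 kg).
The spare 3 kg is too small for any remaining supply, and no exchange beats 1702.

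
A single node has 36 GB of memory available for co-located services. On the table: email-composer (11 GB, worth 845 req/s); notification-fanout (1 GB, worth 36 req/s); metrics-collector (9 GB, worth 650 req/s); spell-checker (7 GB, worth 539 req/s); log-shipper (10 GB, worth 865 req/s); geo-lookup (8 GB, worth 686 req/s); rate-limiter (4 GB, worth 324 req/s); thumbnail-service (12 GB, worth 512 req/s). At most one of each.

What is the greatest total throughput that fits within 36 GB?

2935

Taking the top-ratio services first gives notification-fanout + spell-checker + log-shipper + geo-lookup + rate-limiter for 2450 (30 GB).
The 5 GB tied up in notification-fanout and rate-limiter is better spent on email-composer — total rises to 2935 (36 GB).
Every other selection either busts 36 GB or fails to beat 2935.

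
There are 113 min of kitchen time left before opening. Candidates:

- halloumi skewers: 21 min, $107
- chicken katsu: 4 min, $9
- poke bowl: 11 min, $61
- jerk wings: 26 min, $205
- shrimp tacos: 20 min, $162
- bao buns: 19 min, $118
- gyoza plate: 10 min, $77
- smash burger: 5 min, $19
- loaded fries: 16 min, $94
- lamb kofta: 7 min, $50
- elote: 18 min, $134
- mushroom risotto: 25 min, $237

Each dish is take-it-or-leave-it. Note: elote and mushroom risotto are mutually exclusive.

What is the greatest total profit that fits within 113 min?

868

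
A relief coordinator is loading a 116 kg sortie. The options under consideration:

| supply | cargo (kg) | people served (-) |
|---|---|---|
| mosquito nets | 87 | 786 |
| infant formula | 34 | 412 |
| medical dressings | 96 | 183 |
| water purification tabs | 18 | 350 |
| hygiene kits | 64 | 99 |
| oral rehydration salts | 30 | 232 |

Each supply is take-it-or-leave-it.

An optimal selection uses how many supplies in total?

2

Best achievable people served is 1136.
One optimal bundle: mosquito nets + water purification tabs (105 kg).
All optima have 2 supplies.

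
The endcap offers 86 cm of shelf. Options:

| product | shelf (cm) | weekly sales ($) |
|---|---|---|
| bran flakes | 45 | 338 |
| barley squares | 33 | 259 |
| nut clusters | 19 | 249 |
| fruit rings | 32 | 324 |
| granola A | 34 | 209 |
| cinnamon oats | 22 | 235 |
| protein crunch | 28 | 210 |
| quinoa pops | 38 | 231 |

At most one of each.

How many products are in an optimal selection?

Optimal total is 832.
For example barley squares + nut clusters + fruit rings achieves it, using 84 cm.
Every optimal selection uses 3 products.

3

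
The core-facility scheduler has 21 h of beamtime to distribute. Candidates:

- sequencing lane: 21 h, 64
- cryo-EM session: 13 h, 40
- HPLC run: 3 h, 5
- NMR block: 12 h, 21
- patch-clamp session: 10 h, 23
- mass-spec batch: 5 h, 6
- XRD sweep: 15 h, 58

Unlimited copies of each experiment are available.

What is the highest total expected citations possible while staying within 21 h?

68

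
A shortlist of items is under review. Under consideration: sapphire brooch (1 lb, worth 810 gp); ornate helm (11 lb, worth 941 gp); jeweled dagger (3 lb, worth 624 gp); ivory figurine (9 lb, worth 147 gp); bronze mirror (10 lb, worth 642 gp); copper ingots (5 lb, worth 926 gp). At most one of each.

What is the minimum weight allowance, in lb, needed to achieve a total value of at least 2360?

Look for the lowest-weight combination reaching 2360.
sapphire brooch + jeweled dagger + copper ingots reaches 2360 using 9 lb.
Any bundle with less than 9 lb falls short of 2360.

9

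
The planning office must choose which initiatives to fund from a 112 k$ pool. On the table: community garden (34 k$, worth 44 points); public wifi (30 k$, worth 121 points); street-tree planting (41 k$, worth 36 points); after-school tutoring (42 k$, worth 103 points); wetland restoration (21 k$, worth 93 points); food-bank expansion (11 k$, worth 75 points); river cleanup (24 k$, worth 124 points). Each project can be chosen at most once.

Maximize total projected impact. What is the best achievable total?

Density check — food-bank expansion 6.82, river cleanup 5.17, wetland restoration 4.43, public wifi 4.03 are the best per k$.
The ratio heuristic lands on public wifi + wetland restoration + food-bank expansion + river cleanup (413) but leaves 26 k$ idle.
Dropping wetland restoration frees 21 k$; slotting in after-school tutoring (42 k$) lifts the total to 423 at 107 k$.
Next best is public wifi + wetland restoration + food-bank expansion + river cleanup at 413 (86 k$) — short by 10.

423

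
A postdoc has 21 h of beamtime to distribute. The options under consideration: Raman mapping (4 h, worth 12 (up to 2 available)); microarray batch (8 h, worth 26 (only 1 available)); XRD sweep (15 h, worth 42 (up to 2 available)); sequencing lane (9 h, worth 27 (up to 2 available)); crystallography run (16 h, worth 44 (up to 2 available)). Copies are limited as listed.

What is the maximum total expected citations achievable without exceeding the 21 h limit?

65

Taking the top-ratio experiments first gives 2×Raman mapping + microarray batch for 50 (16 h).
Replace Raman mapping with sequencing lane: the trade gains 15 net, giving 65 at 21 h.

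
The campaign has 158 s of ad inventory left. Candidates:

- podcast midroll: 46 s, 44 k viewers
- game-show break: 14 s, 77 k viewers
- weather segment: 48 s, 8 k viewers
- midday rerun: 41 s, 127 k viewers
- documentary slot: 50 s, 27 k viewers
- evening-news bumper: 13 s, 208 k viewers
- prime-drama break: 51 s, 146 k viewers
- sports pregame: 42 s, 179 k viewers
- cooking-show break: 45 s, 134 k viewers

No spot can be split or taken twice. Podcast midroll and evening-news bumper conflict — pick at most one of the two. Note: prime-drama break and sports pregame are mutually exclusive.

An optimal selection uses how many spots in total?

5

The maximum expected reach within 158 s is 725.
One optimal bundle: game-show break + midday rerun + evening-news bumper + sports pregame + cooking-show break (155 s).
Every optimal selection uses 5 spots.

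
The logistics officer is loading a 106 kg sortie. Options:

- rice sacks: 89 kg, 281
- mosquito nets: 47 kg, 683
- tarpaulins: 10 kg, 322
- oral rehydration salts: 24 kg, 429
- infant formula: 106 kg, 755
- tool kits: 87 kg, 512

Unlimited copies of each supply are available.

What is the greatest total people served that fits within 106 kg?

Best packing: 10×tarpaulins — 100 kg, 3220 total.
The spare 6 kg is too small for any remaining supply, and no exchange beats 3220.

3220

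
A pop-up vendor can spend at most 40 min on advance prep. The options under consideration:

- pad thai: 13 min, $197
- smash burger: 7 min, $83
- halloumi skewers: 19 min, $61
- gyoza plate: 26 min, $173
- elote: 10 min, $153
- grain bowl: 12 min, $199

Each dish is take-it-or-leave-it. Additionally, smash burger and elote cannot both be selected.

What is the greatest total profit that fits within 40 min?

549

Best packing: pad thai + elote + grain bowl — 35 min, 549 total.
Every other selection either busts 40 min or breaks a pairing rule or fails to beat 549.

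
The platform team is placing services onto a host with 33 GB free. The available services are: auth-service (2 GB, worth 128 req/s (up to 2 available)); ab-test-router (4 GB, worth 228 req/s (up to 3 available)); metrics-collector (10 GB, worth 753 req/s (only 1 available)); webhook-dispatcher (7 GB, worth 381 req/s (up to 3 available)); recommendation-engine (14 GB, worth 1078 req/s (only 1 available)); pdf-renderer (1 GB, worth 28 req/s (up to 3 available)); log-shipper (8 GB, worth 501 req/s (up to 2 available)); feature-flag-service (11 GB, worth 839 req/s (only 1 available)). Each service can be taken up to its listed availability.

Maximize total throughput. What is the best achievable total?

Taking the top-ratio services first gives 2×auth-service + ab-test-router + recommendation-engine + feature-flag-service for 2401 (33 GB).
Replace 2×auth-service and ab-test-router with log-shipper: the trade gains 17 net, giving 2418 at 33 GB.

2418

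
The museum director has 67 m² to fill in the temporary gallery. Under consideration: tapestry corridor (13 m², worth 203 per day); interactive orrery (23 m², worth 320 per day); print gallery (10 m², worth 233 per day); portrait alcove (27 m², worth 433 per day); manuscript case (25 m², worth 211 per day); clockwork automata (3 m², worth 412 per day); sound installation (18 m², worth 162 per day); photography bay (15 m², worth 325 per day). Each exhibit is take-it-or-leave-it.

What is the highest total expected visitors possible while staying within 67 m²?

The ratio heuristic lands on print gallery + portrait alcove + clockwork automata + photography bay (1403) but leaves 12 m² idle.
Replace portrait alcove with tapestry corridor + interactive orrery: the trade gains 90 net, giving 1493 at 64 m².
No other feasible combination exceeds 1493.

1493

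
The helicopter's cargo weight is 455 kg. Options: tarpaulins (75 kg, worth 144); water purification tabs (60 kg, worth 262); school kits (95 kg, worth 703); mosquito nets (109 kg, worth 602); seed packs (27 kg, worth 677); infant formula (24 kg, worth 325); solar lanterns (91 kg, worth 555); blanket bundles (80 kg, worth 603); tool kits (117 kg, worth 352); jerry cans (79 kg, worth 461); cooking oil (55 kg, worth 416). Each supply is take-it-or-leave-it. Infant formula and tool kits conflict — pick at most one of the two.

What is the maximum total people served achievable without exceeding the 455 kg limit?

3740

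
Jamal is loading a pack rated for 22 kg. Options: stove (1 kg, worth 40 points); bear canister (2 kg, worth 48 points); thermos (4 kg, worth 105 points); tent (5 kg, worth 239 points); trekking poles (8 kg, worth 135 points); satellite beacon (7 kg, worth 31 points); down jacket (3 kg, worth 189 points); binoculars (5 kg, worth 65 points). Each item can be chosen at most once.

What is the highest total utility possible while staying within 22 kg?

716

The ratio heuristic lands on stove + bear canister + thermos + tent + down jacket + binoculars (686) but leaves 2 kg idle.
Dropping stove and binoculars frees 6 kg; slotting in trekking poles (8 kg) lifts the total to 716 at 22 kg.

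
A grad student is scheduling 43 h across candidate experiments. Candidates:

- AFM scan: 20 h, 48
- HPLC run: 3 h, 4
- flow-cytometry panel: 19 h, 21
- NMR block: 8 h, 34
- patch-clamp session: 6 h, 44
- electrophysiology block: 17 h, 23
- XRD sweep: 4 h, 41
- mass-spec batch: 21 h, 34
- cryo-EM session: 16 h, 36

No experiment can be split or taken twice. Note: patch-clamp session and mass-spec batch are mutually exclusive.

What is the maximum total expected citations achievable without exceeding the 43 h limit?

By expected citations per h: XRD sweep 10.25, patch-clamp session 7.33, NMR block 4.25, AFM scan 2.40 lead.
The ratio ordering already packs tightly: AFM scan + HPLC run + NMR block + patch-clamp session + XRD sweep, 41 h, 171.

171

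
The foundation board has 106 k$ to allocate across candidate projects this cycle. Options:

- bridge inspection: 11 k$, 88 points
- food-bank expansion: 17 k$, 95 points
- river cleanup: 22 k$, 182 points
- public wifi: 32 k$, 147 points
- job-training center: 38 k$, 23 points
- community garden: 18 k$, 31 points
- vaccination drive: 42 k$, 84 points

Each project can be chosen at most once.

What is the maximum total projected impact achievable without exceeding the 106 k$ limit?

543

Density check — river cleanup 8.27, bridge inspection 8.00, food-bank expansion 5.59, public wifi 4.59 are the best per k$.
Best packing: bridge inspection + food-bank expansion + river cleanup + public wifi + community garden — 100 k$, 543 total.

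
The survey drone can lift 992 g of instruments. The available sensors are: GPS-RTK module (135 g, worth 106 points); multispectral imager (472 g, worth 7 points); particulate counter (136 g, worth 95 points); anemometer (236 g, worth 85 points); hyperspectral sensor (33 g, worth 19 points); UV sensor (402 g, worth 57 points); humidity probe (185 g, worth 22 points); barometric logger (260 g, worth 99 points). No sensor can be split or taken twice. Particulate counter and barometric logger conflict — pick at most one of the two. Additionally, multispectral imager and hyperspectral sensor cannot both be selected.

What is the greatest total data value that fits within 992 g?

Taking GPS-RTK module + particulate counter + anemometer + hyperspectral sensor + UV sensor: 942 g used, 362 in data value.
That's the maximum — no feasible swap from here does better than 362.

362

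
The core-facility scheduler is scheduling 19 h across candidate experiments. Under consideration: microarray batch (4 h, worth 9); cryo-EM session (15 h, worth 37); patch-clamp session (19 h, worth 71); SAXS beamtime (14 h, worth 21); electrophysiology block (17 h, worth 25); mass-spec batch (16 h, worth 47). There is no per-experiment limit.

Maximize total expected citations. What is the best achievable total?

Patch-clamp session uses 19 of the 19 h and totals 71.
That's the maximum — no swap from here does better than 71.

71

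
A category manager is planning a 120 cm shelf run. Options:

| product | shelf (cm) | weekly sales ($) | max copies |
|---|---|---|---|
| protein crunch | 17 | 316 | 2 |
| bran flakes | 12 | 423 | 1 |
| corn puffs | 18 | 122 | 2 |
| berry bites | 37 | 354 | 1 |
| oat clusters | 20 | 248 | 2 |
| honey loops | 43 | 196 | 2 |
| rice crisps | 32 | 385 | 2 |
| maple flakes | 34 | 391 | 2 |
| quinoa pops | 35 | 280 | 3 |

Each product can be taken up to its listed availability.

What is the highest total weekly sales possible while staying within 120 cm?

1942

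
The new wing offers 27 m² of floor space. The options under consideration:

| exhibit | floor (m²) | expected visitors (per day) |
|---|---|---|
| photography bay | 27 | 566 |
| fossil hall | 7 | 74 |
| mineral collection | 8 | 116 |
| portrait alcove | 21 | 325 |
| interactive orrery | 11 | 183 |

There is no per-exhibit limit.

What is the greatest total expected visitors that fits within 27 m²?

Ranking by ratio (expected visitors/m²): photography bay 20.96, interactive orrery 16.64, portrait alcove 15.48.
The ratio ordering already packs tightly: photography bay, 27 m², 566.
No other feasible combination exceeds 566.

566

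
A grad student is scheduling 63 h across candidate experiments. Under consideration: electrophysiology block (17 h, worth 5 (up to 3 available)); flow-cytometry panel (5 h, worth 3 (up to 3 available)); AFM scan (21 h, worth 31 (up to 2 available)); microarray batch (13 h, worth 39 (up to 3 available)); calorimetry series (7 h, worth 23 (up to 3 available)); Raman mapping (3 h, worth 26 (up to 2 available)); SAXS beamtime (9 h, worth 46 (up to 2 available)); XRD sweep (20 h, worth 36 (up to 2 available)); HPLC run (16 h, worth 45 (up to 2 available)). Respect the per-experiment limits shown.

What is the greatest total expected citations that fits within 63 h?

By expected citations per h: Raman mapping 8.67, SAXS beamtime 5.11, calorimetry series 3.29, microarray batch 3.00 lead.
A density-first pass picks flow-cytometry panel + microarray batch + 3×calorimetry series + 2×Raman mapping + 2×SAXS beamtime — 255 at 63 h.
Replace flow-cytometry panel and 3×calorimetry series with 2×microarray batch: the trade gains 6 net, giving 261 at 63 h.

261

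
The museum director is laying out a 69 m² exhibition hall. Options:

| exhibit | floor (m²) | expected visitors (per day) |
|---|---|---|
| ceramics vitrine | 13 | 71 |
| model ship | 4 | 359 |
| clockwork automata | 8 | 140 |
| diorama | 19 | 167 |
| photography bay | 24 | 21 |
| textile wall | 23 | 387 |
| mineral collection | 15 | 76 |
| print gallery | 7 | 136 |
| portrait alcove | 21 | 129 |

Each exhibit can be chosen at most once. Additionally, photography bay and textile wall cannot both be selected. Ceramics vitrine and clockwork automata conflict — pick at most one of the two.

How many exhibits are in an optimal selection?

Optimal total is 1189.
model ship + clockwork automata + diorama + textile wall + print gallery hits 1189 at 61 m².
Every optimal selection uses 5 exhibits.

5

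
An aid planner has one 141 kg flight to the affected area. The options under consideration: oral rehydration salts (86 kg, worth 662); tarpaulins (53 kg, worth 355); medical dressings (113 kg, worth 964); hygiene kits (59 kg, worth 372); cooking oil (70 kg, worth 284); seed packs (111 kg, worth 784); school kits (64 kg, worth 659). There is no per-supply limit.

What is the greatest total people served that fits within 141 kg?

2×school kits uses 128 of the 141 kg and totals 1318.
Every other selection either busts 141 kg or fails to beat 1318.

1318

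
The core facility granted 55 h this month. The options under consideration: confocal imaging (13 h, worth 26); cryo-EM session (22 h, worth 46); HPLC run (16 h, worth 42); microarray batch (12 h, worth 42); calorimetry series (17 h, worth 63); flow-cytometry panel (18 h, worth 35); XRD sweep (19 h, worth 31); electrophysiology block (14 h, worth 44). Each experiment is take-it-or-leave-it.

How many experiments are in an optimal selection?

4

Optimal total is 154.
One optimal bundle: confocal imaging + HPLC run + microarray batch + electrophysiology block (55 h).
All optima have 4 experiments.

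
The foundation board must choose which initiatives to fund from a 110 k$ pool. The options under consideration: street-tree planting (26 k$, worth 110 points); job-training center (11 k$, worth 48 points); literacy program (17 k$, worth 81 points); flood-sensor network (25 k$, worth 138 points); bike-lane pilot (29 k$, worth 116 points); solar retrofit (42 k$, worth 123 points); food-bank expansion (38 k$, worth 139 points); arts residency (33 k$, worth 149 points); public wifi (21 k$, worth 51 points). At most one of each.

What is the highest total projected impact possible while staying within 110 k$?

A density-first pass picks job-training center + literacy program + flood-sensor network + arts residency + public wifi — 467 at 107 k$.
The 54 k$ tied up in arts residency and public wifi is better spent on street-tree planting + bike-lane pilot — total rises to 493 (108 k$).

493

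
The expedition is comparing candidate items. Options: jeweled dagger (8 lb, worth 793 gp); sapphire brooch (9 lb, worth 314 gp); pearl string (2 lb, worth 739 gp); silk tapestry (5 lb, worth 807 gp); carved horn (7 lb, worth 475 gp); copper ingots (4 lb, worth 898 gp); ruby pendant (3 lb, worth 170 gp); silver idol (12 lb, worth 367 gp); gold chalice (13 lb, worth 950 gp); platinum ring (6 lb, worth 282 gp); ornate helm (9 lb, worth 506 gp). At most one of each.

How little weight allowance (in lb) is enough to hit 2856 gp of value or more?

18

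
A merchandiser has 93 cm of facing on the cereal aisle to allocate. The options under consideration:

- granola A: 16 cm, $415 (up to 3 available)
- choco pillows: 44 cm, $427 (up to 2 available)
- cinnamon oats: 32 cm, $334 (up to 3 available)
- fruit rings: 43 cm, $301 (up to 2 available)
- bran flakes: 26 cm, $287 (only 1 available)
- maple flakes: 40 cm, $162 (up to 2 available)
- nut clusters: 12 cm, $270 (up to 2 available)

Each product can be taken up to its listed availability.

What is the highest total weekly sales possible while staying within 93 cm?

Greedy by ratio would take 3×granola A + 2×nut clusters: 72 cm used, total 1785.
The 12 cm tied up in nut clusters is better spent on cinnamon oats — total rises to 1849 (92 cm).
That's the maximum — no swap from here does better than 1849.

1849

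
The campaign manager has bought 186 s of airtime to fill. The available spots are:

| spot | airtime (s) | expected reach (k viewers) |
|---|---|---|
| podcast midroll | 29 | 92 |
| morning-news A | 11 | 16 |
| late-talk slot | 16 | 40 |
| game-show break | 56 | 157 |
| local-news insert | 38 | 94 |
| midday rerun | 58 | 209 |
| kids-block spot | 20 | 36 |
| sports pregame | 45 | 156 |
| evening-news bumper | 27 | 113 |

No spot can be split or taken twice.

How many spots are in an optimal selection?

Optimal total is 635.
game-show break + midday rerun + sports pregame + evening-news bumper hits 635 at 186 s.
Any selection reaching 635 contains exactly 4 spots.

4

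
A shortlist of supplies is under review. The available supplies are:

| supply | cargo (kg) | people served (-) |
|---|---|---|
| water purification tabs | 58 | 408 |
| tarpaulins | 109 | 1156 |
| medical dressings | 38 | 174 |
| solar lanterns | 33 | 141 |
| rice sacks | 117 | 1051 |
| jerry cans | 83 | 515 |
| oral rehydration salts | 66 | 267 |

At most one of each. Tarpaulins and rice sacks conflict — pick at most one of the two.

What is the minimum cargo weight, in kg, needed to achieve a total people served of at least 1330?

Look for the lowest-cargo combination reaching 1330.
tarpaulins + medical dressings reaches 1330 using 147 kg.
Below 147 kg the best achievable stays under 1330.

147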